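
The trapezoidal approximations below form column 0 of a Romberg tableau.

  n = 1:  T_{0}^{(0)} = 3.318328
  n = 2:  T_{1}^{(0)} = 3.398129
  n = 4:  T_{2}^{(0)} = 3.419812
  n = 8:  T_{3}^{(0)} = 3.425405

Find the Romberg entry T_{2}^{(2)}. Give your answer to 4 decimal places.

Richardson extrapolation on the trapezoidal column (denominator 4−1=3):
T_{1}^{(1)} = (4·3.398129 − 3.318328) / 3 = 3.424729
T_{2}^{(1)} = (4·3.419812 − 3.398129) / 3 = 3.427040
T_{2}^{(2)} = 3.427040 + (3.427040 − 3.424729)/15 = 3.427194
(Column j=1 coincides with Simpson's rule on the same nodes.)

3.4272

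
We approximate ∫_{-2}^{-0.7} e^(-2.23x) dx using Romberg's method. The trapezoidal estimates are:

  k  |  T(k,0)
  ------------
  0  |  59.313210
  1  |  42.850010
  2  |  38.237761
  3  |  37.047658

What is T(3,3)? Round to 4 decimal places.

36.6475

Richardson extrapolation on the trapezoidal column (denominator 4−1=3):
T(1,1) = (4·42.850010 − 59.313210) / 3 = 37.362277
T(2,1) = 38.237761 + (38.237761 − 42.850010)/3 = 36.700345
T(3,1) = (4·37.047658 − 38.237761) / 3 = 36.650957
T(2,2) = (16·36.700345 − 37.362277) / 15 = 36.656216
T(3,2) = 36.650957 + (36.650957 − 36.700345)/15 = 36.647664
T(3,3) = 36.647664 + (36.647664 − 36.656216)/63 = 36.647528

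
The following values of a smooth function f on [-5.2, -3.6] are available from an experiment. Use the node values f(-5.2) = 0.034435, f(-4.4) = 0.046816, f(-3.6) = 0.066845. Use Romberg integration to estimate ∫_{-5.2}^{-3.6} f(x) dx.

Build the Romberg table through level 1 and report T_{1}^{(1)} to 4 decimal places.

T_{0}^{(0)} (trapezoid, 1 panel, h=1.6000): 0.081024
T_{1}^{(0)} (trapezoid, 2 panels, h=0.8000): 0.077965
T_{1}^{(1)} = 0.077965 + (0.077965 − 0.081024)/3 = 0.076945

0.0769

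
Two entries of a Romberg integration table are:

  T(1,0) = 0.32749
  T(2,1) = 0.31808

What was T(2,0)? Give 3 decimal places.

From T(2,1) = (4·T(2,0) − T(1,0))/3, solve for T(2,0):
4·T(2,0) = 3·0.31808 + 0.32749 = 1.28173
T(2,0) = 0.32043

0.320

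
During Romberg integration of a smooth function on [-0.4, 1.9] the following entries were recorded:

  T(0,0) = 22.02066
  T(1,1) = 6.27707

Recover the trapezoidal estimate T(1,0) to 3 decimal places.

From T(1,1) = (4·T(1,0) − T(0,0))/3, solve for T(1,0):
4·T(1,0) = 3·6.27707 + 22.02066 = 40.85187
T(1,0) = 10.21297

10.213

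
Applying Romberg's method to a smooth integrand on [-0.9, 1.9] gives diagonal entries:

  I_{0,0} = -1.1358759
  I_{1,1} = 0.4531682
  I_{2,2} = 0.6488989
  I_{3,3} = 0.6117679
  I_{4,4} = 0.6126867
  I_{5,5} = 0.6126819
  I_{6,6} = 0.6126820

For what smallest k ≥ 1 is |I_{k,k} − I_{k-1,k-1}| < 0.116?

|I_{1,1} − I_{0,0}| = 1.5890441 ≥ 0.116
|I_{2,2} − I_{1,1}| = 0.1957307 ≥ 0.116
|I_{3,3} − I_{2,2}| = 0.0371310 < 0.116

k = 3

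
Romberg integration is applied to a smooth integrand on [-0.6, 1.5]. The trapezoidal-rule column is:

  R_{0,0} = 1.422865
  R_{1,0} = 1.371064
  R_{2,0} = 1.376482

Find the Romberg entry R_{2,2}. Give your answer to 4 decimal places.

1.3799

Richardson extrapolation on the trapezoidal column (denominator 4−1=3):
R_{1,1} = 1.371064 + (1.371064 − 1.422865)/3 = 1.353797
R_{2,1} = (4·1.376482 − 1.371064) / 3 = 1.378288
R_{2,2} = (16·1.378288 − 1.353797) / 15 = 1.379921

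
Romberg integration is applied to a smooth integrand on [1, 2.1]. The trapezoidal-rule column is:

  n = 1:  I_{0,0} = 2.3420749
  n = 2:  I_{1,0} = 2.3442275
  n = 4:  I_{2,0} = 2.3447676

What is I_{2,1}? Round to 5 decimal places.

I_{2,1} = (4·2.3447676 − 2.3442275) / 3 = 2.3449476
(Column j=1 coincides with Simpson's rule on the same nodes.)

2.34495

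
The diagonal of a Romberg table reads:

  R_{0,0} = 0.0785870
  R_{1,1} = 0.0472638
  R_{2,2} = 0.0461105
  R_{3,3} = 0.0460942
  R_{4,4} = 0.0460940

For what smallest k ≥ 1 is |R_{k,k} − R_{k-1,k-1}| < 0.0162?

k = 2

|R_{1,1} − R_{0,0}| = 0.0313232 ≥ 0.0162
|R_{2,2} − R_{1,1}| = 0.0011533 < 0.0162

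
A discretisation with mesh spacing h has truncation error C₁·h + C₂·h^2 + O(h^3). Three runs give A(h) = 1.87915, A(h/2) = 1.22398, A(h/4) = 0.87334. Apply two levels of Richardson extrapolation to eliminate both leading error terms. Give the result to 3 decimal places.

0.507

First eliminate the h term (factor 2^1 = 2):
  B₁ = (2·1.22398 − 1.87915)/1 = 0.56881
  B₂ = (2·0.87334 − 1.22398)/1 = 0.52270
Then eliminate the h^2 term (factor 2^2 = 4):
  (4·0.52270 − 0.56881)/3 = 0.50733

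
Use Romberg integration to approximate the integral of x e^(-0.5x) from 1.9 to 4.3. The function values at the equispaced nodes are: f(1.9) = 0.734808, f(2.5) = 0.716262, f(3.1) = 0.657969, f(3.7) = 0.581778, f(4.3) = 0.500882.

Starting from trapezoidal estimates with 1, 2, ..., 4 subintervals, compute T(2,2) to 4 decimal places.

1.5489

T(0,0) (trapezoid, 1 panel, h=2.4000): 1.482828
T(1,0) (trapezoid, 2 panels, h=1.2000): 1.530977
T(2,0) (trapezoid, 4 panels, h=0.6000): 1.544312
T(1,1) = 1.530977 + (1.530977 − 1.482828)/3 = 1.547027
T(2,1) = 1.544312 + (1.544312 − 1.530977)/3 = 1.548757
T(2,2) = 1.548757 + (1.548757 − 1.547027)/15 = 1.548872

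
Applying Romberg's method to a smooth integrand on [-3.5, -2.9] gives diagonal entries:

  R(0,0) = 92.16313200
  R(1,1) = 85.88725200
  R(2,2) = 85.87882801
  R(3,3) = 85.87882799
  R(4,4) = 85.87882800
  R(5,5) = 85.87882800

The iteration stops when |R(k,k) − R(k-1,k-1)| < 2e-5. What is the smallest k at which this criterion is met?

|R(1,1) − R(0,0)| = 6.27588000 ≥ 2e-5
|R(2,2) − R(1,1)| = 0.00842399 ≥ 2e-5
|R(3,3) − R(2,2)| = 0.00000002 < 2e-5

k = 3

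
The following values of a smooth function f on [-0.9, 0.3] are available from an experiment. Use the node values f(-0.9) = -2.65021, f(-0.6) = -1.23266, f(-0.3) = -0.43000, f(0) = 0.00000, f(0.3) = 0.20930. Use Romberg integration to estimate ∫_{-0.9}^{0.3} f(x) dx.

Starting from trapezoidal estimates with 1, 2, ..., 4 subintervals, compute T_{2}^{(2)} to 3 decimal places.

-0.823

T_{0}^{(0)} (trapezoid, 1 panel, h=1.2000): -1.46455
T_{1}^{(0)} (trapezoid, 2 panels, h=0.6000): -0.99027
T_{2}^{(0)} (trapezoid, 4 panels, h=0.3000): -0.86493
T_{1}^{(1)} = -0.99027 + (-0.99027 − (-1.46455))/3 = -0.83218
T_{2}^{(1)} = -0.86493 + (-0.86493 − (-0.99027))/3 = -0.82315
T_{2}^{(2)} = -0.82315 + (-0.82315 − (-0.83218))/15 = -0.82255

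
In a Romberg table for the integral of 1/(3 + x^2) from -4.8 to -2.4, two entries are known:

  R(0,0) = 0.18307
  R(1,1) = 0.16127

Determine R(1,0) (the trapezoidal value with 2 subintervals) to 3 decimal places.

From R(1,1) = (4·R(1,0) − R(0,0))/3, solve for R(1,0):
4·R(1,0) = 3·0.16127 + 0.18307 = 0.66688
R(1,0) = 0.16672

0.167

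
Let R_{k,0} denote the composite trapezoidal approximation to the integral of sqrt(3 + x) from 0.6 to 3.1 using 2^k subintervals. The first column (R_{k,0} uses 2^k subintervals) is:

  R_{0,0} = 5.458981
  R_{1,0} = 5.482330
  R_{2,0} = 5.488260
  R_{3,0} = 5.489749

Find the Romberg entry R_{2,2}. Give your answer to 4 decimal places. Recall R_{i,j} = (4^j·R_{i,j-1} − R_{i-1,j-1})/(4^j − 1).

5.4902

Richardson extrapolation on the trapezoidal column (denominator 4−1=3):
R_{1,1} = 5.482330 + (5.482330 − 5.458981)/3 = 5.490113
R_{2,1} = (4·5.488260 − 5.482330) / 3 = 5.490237
R_{2,2} = 5.490237 + (5.490237 − 5.490113)/15 = 5.490245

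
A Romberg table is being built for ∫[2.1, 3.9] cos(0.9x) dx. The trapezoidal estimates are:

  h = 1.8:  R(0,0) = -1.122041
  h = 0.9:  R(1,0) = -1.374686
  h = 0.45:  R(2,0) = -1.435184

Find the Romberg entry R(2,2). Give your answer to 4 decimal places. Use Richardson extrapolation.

-1.4551

R(1,1) = (4·(-1.374686) − (-1.122041)) / 3 = -1.458901
R(2,1) = (4·(-1.435184) − (-1.374686)) / 3 = -1.455350
R(2,2) = -1.455350 + (-1.455350 − (-1.458901))/15 = -1.455113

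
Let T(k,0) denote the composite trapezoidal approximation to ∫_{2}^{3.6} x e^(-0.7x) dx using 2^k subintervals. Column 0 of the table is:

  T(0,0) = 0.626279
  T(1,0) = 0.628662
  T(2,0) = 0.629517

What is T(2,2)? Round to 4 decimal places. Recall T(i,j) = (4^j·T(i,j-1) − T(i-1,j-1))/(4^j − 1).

T(1,1) = 0.628662 + (0.628662 − 0.626279)/3 = 0.629456
T(2,1) = 0.629517 + (0.629517 − 0.628662)/3 = 0.629802
T(2,2) = (16·0.629802 − 0.629456) / 15 = 0.629825

0.6298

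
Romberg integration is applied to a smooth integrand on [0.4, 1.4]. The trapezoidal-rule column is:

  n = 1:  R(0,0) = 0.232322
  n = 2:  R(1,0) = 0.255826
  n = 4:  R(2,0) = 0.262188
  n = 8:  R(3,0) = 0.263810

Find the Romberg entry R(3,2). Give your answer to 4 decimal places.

0.2644

Richardson extrapolation on the trapezoidal column (denominator 4−1=3):
R(2,1) = 0.262188 + (0.262188 − 0.255826)/3 = 0.264309
R(3,1) = (4·0.263810 − 0.262188) / 3 = 0.264351
R(3,2) = 0.264351 + (0.264351 − 0.264309)/15 = 0.264354
(Column j=1 coincides with Simpson's rule on the same nodes.)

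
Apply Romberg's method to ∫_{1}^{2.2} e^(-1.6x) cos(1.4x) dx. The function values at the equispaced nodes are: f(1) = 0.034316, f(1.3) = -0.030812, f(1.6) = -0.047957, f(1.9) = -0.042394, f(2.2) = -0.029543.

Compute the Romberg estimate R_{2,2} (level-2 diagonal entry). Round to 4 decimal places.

-0.0385

R_{0,0} (trapezoid, 1 panel, h=1.2000): 0.002864
R_{1,0} (trapezoid, 2 panels, h=0.6000): -0.027342
R_{2,0} (trapezoid, 4 panels, h=0.3000): -0.035633
R_{1,1} = -0.027342 + (-0.027342 − 0.002864)/3 = -0.037411
R_{2,1} = -0.035633 + (-0.035633 − (-0.027342))/3 = -0.038397
R_{2,2} = -0.038397 + (-0.038397 − (-0.037411))/15 = -0.038463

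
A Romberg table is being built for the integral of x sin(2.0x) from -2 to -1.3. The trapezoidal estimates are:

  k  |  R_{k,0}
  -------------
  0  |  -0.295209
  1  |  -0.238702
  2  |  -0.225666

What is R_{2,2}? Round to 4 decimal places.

-0.2214

R_{1,1} = (4·(-0.238702) − (-0.295209)) / 3 = -0.219866
R_{2,1} = (4·(-0.225666) − (-0.238702)) / 3 = -0.221321
R_{2,2} = -0.221321 + (-0.221321 − (-0.219866))/15 = -0.221418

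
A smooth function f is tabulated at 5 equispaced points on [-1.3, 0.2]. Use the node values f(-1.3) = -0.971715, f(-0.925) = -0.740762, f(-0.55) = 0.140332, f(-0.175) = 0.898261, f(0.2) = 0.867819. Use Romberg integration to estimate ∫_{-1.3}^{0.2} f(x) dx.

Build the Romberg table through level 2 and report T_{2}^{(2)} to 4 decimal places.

T_{0}^{(0)} (trapezoid, 1 panel, h=1.5000): -0.077922
T_{1}^{(0)} (trapezoid, 2 panels, h=0.7500): 0.066288
T_{2}^{(0)} (trapezoid, 4 panels, h=0.3750): 0.092206
T_{1}^{(1)} = 0.066288 + (0.066288 − (-0.077922))/3 = 0.114358
T_{2}^{(1)} = 0.092206 + (0.092206 − 0.066288)/3 = 0.100845
T_{2}^{(2)} = 0.100845 + (0.100845 − 0.114358)/15 = 0.099944

0.0999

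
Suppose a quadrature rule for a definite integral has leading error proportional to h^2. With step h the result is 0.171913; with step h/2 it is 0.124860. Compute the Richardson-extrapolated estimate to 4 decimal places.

0.1092

Extrapolated value = (4·A(h/2) − A(h)) / (4 − 1)
= (4·0.124860 − 0.171913) / 3
= 0.327527 / 3 = 0.109176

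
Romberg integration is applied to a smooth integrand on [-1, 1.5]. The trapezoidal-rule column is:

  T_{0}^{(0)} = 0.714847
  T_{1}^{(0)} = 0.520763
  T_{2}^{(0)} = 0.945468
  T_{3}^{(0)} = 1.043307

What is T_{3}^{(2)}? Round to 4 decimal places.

1.0752

T_{2}^{(1)} = (4·0.945468 − 0.520763) / 3 = 1.087036
T_{3}^{(1)} = (4·1.043307 − 0.945468) / 3 = 1.075920
T_{3}^{(2)} = 1.075920 + (1.075920 − 1.087036)/15 = 1.075179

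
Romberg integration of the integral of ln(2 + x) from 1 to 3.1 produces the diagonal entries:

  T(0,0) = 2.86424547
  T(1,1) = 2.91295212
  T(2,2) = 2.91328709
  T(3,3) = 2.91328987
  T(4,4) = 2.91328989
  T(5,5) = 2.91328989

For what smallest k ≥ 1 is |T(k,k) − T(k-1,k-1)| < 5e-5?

k = 3

|T(1,1) − T(0,0)| = 0.04870665 ≥ 5e-5
|T(2,2) − T(1,1)| = 0.00033497 ≥ 5e-5
|T(3,3) − T(2,2)| = 0.00000278 < 5e-5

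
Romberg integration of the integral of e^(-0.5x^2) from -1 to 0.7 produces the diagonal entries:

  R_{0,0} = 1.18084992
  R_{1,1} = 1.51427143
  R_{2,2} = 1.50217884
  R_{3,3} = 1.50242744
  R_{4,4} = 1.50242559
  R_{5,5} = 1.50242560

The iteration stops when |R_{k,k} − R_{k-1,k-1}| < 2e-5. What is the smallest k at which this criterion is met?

|R_{1,1} − R_{0,0}| = 0.33342151 ≥ 2e-5
|R_{2,2} − R_{1,1}| = 0.01209259 ≥ 2e-5
|R_{3,3} − R_{2,2}| = 0.00024860 ≥ 2e-5
|R_{4,4} − R_{3,3}| = 0.00000185 < 2e-5

k = 4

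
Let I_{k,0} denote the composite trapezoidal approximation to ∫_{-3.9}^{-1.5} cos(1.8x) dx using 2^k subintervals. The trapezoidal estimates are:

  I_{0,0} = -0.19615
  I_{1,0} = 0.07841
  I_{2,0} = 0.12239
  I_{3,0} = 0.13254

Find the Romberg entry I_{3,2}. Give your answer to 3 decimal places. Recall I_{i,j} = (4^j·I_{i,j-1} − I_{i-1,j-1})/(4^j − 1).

0.136

Richardson extrapolation on the trapezoidal column (denominator 4−1=3):
I_{2,1} = (4·0.12239 − 0.07841) / 3 = 0.13705
I_{3,1} = 0.13254 + (0.13254 − 0.12239)/3 = 0.13592
I_{3,2} = 0.13592 + (0.13592 − 0.13705)/15 = 0.13584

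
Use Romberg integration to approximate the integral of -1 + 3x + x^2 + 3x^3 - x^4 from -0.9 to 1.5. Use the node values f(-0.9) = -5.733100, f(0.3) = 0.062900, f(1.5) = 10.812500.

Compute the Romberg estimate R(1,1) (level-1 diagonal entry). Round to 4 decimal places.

2.1324

R(0,0) (trapezoid, 1 panel, h=2.4000): 6.095280
R(1,0) (trapezoid, 2 panels, h=1.2000): 3.123120
R(1,1) = 3.123120 + (3.123120 − 6.095280)/3 = 2.132400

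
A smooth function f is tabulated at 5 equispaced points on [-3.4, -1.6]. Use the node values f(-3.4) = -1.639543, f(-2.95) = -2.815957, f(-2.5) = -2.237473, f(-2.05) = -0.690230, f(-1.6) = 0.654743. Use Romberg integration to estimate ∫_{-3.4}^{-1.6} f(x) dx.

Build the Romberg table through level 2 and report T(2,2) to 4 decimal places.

-2.9188

T(0,0) (trapezoid, 1 panel, h=1.8000): -0.886320
T(1,0) (trapezoid, 2 panels, h=0.9000): -2.456886
T(2,0) (trapezoid, 4 panels, h=0.4500): -2.806227
T(1,1) = -2.456886 + (-2.456886 − (-0.886320))/3 = -2.980408
T(2,1) = -2.806227 + (-2.806227 − (-2.456886))/3 = -2.922674
T(2,2) = -2.922674 + (-2.922674 − (-2.980408))/15 = -2.918825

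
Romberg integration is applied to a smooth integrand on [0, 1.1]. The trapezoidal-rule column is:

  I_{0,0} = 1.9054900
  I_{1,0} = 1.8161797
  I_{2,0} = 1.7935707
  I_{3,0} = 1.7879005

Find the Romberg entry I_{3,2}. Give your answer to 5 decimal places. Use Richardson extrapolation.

Richardson extrapolation on the trapezoidal column (denominator 4−1=3):
I_{2,1} = 1.7935707 + (1.7935707 − 1.8161797)/3 = 1.7860344
I_{3,1} = (4·1.7879005 − 1.7935707) / 3 = 1.7860104
I_{3,2} = 1.7860104 + (1.7860104 − 1.7860344)/15 = 1.7860088

1.78601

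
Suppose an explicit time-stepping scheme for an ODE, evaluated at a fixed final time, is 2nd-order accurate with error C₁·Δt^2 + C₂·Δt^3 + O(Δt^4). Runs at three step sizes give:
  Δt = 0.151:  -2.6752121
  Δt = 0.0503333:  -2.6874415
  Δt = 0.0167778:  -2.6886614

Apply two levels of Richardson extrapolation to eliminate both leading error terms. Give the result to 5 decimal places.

-2.68881

First eliminate the Δt^2 term (factor 3^2 = 9):
  B₁ = (9·(-2.6874415) − (-2.6752121))/8 = -2.6889702
  B₂ = (9·(-2.6886614) − (-2.6874415))/8 = -2.6888139
Then eliminate the Δt^3 term (factor 3^3 = 27):
  (27·(-2.6888139) − (-2.6889702))/26 = -2.6888079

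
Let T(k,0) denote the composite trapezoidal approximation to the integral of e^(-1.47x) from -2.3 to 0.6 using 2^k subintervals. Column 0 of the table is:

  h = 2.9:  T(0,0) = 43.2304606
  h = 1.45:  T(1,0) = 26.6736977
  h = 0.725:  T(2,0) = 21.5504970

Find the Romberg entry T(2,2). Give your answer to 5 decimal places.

Richardson extrapolation on the trapezoidal column (denominator 4−1=3):
T(1,1) = (4·26.6736977 − 43.2304606) / 3 = 21.1547767
T(2,1) = 21.5504970 + (21.5504970 − 26.6736977)/3 = 19.8427634
T(2,2) = (16·19.8427634 − 21.1547767) / 15 = 19.7552958
(Column j=1 coincides with Simpson's rule on the same nodes.)

19.75530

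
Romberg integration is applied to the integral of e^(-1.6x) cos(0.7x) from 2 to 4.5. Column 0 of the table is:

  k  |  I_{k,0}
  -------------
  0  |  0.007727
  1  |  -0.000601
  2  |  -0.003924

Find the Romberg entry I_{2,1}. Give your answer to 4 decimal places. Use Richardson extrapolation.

-0.0050

Richardson extrapolation on the trapezoidal column (denominator 4−1=3):
I_{2,1} = (4·(-0.003924) − (-0.000601)) / 3 = -0.005032
(Column j=1 coincides with Simpson's rule on the same nodes.)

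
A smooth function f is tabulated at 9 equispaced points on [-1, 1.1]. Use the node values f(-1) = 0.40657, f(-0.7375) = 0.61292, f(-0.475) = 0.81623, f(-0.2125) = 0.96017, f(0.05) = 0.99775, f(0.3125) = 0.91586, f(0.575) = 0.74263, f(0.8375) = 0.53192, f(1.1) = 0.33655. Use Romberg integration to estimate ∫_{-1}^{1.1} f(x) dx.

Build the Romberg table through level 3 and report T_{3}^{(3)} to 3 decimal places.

T_{0}^{(0)} (trapezoid, 1 panel, h=2.1000): 0.78028
T_{1}^{(0)} (trapezoid, 2 panels, h=1.0500): 1.43778
T_{2}^{(0)} (trapezoid, 4 panels, h=0.5250): 1.53729
T_{3}^{(0)} (trapezoid, 8 panels, h=0.2625): 1.56162
T_{1}^{(1)} = 1.43778 + (1.43778 − 0.78028)/3 = 1.65695
T_{2}^{(1)} = 1.53729 + (1.53729 − 1.43778)/3 = 1.57046
T_{3}^{(1)} = 1.56162 + (1.56162 − 1.53729)/3 = 1.56973
T_{2}^{(2)} = 1.57046 + (1.57046 − 1.65695)/15 = 1.56469
T_{3}^{(2)} = 1.56973 + (1.56973 − 1.57046)/15 = 1.56968
T_{3}^{(3)} = 1.56968 + (1.56968 − 1.56469)/63 = 1.56976

1.570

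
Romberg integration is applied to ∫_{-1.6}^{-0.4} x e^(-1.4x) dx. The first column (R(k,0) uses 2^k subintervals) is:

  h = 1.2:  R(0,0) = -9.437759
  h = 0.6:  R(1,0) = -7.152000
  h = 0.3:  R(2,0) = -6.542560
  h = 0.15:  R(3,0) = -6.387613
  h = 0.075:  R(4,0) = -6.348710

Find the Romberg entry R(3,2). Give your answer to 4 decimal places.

Richardson extrapolation on the trapezoidal column (denominator 4−1=3):
R(2,1) = -6.542560 + (-6.542560 − (-7.152000))/3 = -6.339413
R(3,1) = -6.387613 + (-6.387613 − (-6.542560))/3 = -6.335964
R(3,2) = (16·(-6.335964) − (-6.339413)) / 15 = -6.335734

-6.3357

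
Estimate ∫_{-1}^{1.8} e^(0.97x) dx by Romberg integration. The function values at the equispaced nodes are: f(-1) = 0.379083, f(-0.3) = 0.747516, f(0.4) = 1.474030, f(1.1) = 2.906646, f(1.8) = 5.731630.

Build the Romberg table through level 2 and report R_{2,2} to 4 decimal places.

R_{0,0} (trapezoid, 1 panel, h=2.8000): 8.554998
R_{1,0} (trapezoid, 2 panels, h=1.4000): 6.341141
R_{2,0} (trapezoid, 4 panels, h=0.7000): 5.728484
R_{1,1} = 6.341141 + (6.341141 − 8.554998)/3 = 5.603189
R_{2,1} = 5.728484 + (5.728484 − 6.341141)/3 = 5.524265
R_{2,2} = 5.524265 + (5.524265 − 5.603189)/15 = 5.519003

5.5190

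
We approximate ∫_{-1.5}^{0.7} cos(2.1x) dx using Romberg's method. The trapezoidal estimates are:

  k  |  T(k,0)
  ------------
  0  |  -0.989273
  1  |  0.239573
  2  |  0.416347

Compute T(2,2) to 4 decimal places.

0.4637

T(1,1) = 0.239573 + (0.239573 − (-0.989273))/3 = 0.649188
T(2,1) = 0.416347 + (0.416347 − 0.239573)/3 = 0.475272
T(2,2) = (16·0.475272 − 0.649188) / 15 = 0.463678
(Column j=1 coincides with Simpson's rule on the same nodes.)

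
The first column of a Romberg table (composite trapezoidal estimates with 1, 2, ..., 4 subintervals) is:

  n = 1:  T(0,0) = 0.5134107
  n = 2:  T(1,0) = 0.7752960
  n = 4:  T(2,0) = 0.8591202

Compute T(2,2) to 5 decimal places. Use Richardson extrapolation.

T(1,1) = (4·0.7752960 − 0.5134107) / 3 = 0.8625911
T(2,1) = (4·0.8591202 − 0.7752960) / 3 = 0.8870616
T(2,2) = (16·0.8870616 − 0.8625911) / 15 = 0.8886930
(Column j=1 coincides with Simpson's rule on the same nodes.)

0.88869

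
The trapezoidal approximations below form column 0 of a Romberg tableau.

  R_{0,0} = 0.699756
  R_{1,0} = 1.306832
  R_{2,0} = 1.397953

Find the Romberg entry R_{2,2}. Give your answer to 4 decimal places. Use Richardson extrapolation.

Richardson extrapolation on the trapezoidal column (denominator 4−1=3):
R_{1,1} = (4·1.306832 − 0.699756) / 3 = 1.509191
R_{2,1} = (4·1.397953 − 1.306832) / 3 = 1.428327
R_{2,2} = (16·1.428327 − 1.509191) / 15 = 1.422936

1.4229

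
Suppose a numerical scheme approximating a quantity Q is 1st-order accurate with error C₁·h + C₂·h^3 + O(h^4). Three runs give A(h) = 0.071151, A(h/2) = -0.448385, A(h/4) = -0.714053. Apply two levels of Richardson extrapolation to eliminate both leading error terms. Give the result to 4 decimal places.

First eliminate the h term (factor 2^1 = 2):
  B₁ = (2·(-0.448385) − 0.071151)/1 = -0.967921
  B₂ = (2·(-0.714053) − (-0.448385))/1 = -0.979721
Then eliminate the h^3 term (factor 2^3 = 8):
  (8·(-0.979721) − (-0.967921))/7 = -0.981407

-0.9814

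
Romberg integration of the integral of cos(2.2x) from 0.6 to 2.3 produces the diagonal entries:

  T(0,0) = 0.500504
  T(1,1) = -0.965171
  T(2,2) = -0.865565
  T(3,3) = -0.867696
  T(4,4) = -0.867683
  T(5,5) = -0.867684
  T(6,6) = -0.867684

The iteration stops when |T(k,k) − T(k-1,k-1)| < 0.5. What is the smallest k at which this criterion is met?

k = 2

|T(1,1) − T(0,0)| = 1.465675 ≥ 0.5
|T(2,2) − T(1,1)| = 0.099606 < 0.5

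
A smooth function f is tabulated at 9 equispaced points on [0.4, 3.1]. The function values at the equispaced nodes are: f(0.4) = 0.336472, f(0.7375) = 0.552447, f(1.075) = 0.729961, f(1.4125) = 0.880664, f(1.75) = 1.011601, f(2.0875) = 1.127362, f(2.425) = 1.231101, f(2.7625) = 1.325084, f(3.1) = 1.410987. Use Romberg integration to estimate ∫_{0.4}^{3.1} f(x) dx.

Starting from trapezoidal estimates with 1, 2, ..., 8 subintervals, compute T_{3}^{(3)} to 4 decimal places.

T_{0}^{(0)} (trapezoid, 1 panel, h=2.7000): 2.359070
T_{1}^{(0)} (trapezoid, 2 panels, h=1.3500): 2.545196
T_{2}^{(0)} (trapezoid, 4 panels, h=0.6750): 2.596315
T_{3}^{(0)} (trapezoid, 8 panels, h=0.3375): 2.609533
T_{1}^{(1)} = 2.545196 + (2.545196 − 2.359070)/3 = 2.607238
T_{2}^{(1)} = 2.596315 + (2.596315 − 2.545196)/3 = 2.613355
T_{3}^{(1)} = 2.609533 + (2.609533 − 2.596315)/3 = 2.613939
T_{2}^{(2)} = 2.613355 + (2.613355 − 2.607238)/15 = 2.613763
T_{3}^{(2)} = 2.613939 + (2.613939 − 2.613355)/15 = 2.613978
T_{3}^{(3)} = 2.613978 + (2.613978 − 2.613763)/63 = 2.613981

2.6140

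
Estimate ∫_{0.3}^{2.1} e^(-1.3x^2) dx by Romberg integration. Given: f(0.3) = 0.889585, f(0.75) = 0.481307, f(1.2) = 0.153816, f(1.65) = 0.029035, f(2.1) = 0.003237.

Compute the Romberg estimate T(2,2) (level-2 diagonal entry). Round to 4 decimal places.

T(0,0) (trapezoid, 1 panel, h=1.8000): 0.803540
T(1,0) (trapezoid, 2 panels, h=0.9000): 0.540204
T(2,0) (trapezoid, 4 panels, h=0.4500): 0.499756
T(1,1) = 0.540204 + (0.540204 − 0.803540)/3 = 0.452425
T(2,1) = 0.499756 + (0.499756 − 0.540204)/3 = 0.486273
T(2,2) = 0.486273 + (0.486273 − 0.452425)/15 = 0.488530

0.4885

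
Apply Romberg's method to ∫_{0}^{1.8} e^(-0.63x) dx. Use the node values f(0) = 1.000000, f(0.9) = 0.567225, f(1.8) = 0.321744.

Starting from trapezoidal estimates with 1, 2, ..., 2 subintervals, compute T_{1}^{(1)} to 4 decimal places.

T_{0}^{(0)} (trapezoid, 1 panel, h=1.8000): 1.189570
T_{1}^{(0)} (trapezoid, 2 panels, h=0.9000): 1.105287
T_{1}^{(1)} = 1.105287 + (1.105287 − 1.189570)/3 = 1.077193

1.0772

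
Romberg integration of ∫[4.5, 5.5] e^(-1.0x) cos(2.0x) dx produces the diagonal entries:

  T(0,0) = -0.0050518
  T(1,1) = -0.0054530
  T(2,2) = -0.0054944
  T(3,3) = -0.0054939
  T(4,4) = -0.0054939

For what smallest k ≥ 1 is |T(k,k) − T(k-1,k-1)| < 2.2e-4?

k = 2

|T(1,1) − T(0,0)| = 0.0004012 ≥ 2.2e-4
|T(2,2) − T(1,1)| = 0.0000414 < 2.2e-4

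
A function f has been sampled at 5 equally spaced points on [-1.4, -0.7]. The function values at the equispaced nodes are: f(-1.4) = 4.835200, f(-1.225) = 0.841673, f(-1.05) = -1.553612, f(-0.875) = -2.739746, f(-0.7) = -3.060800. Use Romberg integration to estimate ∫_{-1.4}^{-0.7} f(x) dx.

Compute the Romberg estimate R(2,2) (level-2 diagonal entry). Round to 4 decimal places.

-0.5208

R(0,0) (trapezoid, 1 panel, h=0.7000): 0.621040
R(1,0) (trapezoid, 2 panels, h=0.3500): -0.233244
R(2,0) (trapezoid, 4 panels, h=0.1750): -0.448785
R(1,1) = -0.233244 + (-0.233244 − 0.621040)/3 = -0.518005
R(2,1) = -0.448785 + (-0.448785 − (-0.233244))/3 = -0.520632
R(2,2) = -0.520632 + (-0.520632 − (-0.518005))/15 = -0.520807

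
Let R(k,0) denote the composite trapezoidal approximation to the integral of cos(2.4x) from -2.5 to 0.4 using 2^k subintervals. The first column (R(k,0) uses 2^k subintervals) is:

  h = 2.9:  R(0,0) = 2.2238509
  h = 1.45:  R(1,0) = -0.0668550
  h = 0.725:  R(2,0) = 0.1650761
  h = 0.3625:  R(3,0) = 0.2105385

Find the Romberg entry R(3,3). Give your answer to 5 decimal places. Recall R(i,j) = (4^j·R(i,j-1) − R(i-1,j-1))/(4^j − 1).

0.22316

R(1,1) = (4·(-0.0668550) − 2.2238509) / 3 = -0.8304236
R(2,1) = (4·0.1650761 − (-0.0668550)) / 3 = 0.2423865
R(3,1) = (4·0.2105385 − 0.1650761) / 3 = 0.2256926
R(2,2) = (16·0.2423865 − (-0.8304236)) / 15 = 0.3139072
R(3,2) = (16·0.2256926 − 0.2423865) / 15 = 0.2245797
R(3,3) = (64·0.2245797 − 0.3139072) / 63 = 0.2231618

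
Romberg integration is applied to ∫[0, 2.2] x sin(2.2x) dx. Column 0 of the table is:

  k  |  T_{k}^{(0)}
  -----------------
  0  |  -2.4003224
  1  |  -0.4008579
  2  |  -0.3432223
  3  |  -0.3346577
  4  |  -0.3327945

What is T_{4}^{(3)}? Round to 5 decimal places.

Richardson extrapolation on the trapezoidal column (denominator 4−1=3):
T_{2}^{(1)} = -0.3432223 + (-0.3432223 − (-0.4008579))/3 = -0.3240104
T_{3}^{(1)} = -0.3346577 + (-0.3346577 − (-0.3432223))/3 = -0.3318028
T_{4}^{(1)} = (4·(-0.3327945) − (-0.3346577)) / 3 = -0.3321734
T_{3}^{(2)} = -0.3318028 + (-0.3318028 − (-0.3240104))/15 = -0.3323223
T_{4}^{(2)} = -0.3321734 + (-0.3321734 − (-0.3318028))/15 = -0.3321981
T_{4}^{(3)} = (64·(-0.3321981) − (-0.3323223)) / 63 = -0.3321961

-0.33220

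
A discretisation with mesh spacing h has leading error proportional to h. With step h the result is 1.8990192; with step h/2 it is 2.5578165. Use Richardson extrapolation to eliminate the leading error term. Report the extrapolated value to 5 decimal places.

The leading error scales as h; refining by a factor of 2 reduces it by 2^1 = 2.
Extrapolated value = (2·A(h/2) − A(h)) / (2 − 1)
= (2·2.5578165 − 1.8990192) / 1
= 3.2166138 / 1 = 3.2166138

3.21661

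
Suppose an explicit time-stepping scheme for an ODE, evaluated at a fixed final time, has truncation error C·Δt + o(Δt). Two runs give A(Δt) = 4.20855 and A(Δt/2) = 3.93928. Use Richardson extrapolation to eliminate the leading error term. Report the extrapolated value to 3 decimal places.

3.670

Extrapolated value = (2·A(Δt/2) − A(Δt)) / (2 − 1)
= (2·3.93928 − 4.20855) / 1
= 3.67001 / 1 = 3.67001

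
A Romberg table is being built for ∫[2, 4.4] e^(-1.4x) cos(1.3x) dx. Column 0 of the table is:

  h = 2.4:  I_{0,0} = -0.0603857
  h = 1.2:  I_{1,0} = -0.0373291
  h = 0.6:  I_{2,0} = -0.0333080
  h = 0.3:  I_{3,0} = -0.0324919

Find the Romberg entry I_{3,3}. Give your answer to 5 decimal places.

-0.03224

Richardson extrapolation on the trapezoidal column (denominator 4−1=3):
I_{1,1} = (4·(-0.0373291) − (-0.0603857)) / 3 = -0.0296436
I_{2,1} = (4·(-0.0333080) − (-0.0373291)) / 3 = -0.0319676
I_{3,1} = -0.0324919 + (-0.0324919 − (-0.0333080))/3 = -0.0322199
I_{2,2} = -0.0319676 + (-0.0319676 − (-0.0296436))/15 = -0.0321225
I_{3,2} = (16·(-0.0322199) − (-0.0319676)) / 15 = -0.0322367
I_{3,3} = (64·(-0.0322367) − (-0.0321225)) / 63 = -0.0322385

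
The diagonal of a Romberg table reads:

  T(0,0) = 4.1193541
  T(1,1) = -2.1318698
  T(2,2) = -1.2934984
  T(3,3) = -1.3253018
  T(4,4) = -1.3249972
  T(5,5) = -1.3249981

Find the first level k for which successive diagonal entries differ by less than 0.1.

|T(1,1) − T(0,0)| = 6.2512239 ≥ 0.1
|T(2,2) − T(1,1)| = 0.8383714 ≥ 0.1
|T(3,3) − T(2,2)| = 0.0318034 < 0.1

k = 3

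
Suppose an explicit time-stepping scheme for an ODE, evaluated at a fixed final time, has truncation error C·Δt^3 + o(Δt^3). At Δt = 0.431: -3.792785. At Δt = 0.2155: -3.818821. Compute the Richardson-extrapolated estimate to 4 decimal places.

-3.8225

Extrapolated value = (8·A(Δt/2) − A(Δt)) / (8 − 1)
= (8·(-3.818821) − (-3.792785)) / 7
= -26.757783 / 7 = -3.822540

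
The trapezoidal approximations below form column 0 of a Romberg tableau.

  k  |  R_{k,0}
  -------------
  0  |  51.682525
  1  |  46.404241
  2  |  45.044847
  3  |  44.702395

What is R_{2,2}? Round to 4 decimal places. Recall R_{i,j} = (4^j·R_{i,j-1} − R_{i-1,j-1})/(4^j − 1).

44.5882

R_{1,1} = 46.404241 + (46.404241 − 51.682525)/3 = 44.644813
R_{2,1} = (4·45.044847 − 46.404241) / 3 = 44.591716
R_{2,2} = 44.591716 + (44.591716 − 44.644813)/15 = 44.588176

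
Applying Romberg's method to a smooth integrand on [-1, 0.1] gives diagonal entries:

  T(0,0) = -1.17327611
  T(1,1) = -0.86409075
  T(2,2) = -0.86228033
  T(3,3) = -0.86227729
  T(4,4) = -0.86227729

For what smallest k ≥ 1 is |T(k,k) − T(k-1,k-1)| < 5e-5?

|T(1,1) − T(0,0)| = 0.30918536 ≥ 5e-5
|T(2,2) − T(1,1)| = 0.00181042 ≥ 5e-5
|T(3,3) − T(2,2)| = 0.00000304 < 5e-5

k = 3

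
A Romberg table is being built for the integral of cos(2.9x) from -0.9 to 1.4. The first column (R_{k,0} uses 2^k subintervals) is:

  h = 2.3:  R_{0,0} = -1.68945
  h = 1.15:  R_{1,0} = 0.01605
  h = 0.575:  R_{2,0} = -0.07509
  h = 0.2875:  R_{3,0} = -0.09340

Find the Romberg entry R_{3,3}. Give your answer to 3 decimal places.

-0.098

Richardson extrapolation on the trapezoidal column (denominator 4−1=3):
R_{1,1} = (4·0.01605 − (-1.68945)) / 3 = 0.58455
R_{2,1} = (4·(-0.07509) − 0.01605) / 3 = -0.10547
R_{3,1} = -0.09340 + (-0.09340 − (-0.07509))/3 = -0.09950
R_{2,2} = (16·(-0.10547) − 0.58455) / 15 = -0.15147
R_{3,2} = (16·(-0.09950) − (-0.10547)) / 15 = -0.09910
R_{3,3} = -0.09910 + (-0.09910 − (-0.15147))/63 = -0.09827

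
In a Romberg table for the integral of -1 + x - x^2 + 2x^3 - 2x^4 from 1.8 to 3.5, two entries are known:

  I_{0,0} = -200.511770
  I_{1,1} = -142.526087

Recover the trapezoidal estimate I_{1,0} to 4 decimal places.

-157.0225

From I_{1,1} = (4·I_{1,0} − I_{0,0})/3, solve for I_{1,0}:
4·I_{1,0} = 3·(-142.526087) + (-200.511770) = -628.090031
I_{1,0} = -157.022508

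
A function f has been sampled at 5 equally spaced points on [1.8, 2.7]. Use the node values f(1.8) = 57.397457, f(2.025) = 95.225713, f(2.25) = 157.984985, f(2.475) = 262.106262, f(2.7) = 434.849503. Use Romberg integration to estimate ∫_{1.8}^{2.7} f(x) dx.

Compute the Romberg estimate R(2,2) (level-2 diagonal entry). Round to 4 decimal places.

167.7617

R(0,0) (trapezoid, 1 panel, h=0.9000): 221.511132
R(1,0) (trapezoid, 2 panels, h=0.4500): 181.848809
R(2,0) (trapezoid, 4 panels, h=0.2250): 171.324099
R(1,1) = 181.848809 + (181.848809 − 221.511132)/3 = 168.628035
R(2,1) = 171.324099 + (171.324099 − 181.848809)/3 = 167.815862
R(2,2) = 167.815862 + (167.815862 − 168.628035)/15 = 167.761717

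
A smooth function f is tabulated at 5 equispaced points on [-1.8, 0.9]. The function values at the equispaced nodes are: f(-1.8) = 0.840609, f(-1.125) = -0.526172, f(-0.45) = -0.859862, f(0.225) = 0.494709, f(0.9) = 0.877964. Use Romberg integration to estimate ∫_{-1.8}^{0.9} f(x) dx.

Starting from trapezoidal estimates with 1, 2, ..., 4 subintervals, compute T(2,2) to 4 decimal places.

0.0211

T(0,0) (trapezoid, 1 panel, h=2.7000): 2.320074
T(1,0) (trapezoid, 2 panels, h=1.3500): -0.000777
T(2,0) (trapezoid, 4 panels, h=0.6750): -0.021626
T(1,1) = -0.000777 + (-0.000777 − 2.320074)/3 = -0.774394
T(2,1) = -0.021626 + (-0.021626 − (-0.000777))/3 = -0.028576
T(2,2) = -0.028576 + (-0.028576 − (-0.774394))/15 = 0.021145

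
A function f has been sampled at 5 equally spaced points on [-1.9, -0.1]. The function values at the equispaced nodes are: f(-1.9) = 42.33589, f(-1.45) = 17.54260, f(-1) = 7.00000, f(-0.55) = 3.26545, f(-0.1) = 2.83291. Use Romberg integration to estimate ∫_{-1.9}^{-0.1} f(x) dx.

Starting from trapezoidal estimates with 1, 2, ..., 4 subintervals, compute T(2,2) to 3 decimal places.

21.321

T(0,0) (trapezoid, 1 panel, h=1.8000): 40.65192
T(1,0) (trapezoid, 2 panels, h=0.9000): 26.62596
T(2,0) (trapezoid, 4 panels, h=0.4500): 22.67660
T(1,1) = 26.62596 + (26.62596 − 40.65192)/3 = 21.95064
T(2,1) = 22.67660 + (22.67660 − 26.62596)/3 = 21.36015
T(2,2) = 21.36015 + (21.36015 − 21.95064)/15 = 21.32078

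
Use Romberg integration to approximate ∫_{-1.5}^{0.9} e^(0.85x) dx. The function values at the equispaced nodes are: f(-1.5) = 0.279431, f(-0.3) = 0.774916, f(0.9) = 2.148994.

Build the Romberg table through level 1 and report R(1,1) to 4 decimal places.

R(0,0) (trapezoid, 1 panel, h=2.4000): 2.914110
R(1,0) (trapezoid, 2 panels, h=1.2000): 2.386954
R(1,1) = 2.386954 + (2.386954 − 2.914110)/3 = 2.211235

2.2112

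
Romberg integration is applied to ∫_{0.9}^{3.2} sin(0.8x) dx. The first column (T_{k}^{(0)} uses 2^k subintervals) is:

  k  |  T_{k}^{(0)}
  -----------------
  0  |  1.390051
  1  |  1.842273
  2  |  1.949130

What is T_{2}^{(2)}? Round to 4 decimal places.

1.9842

T_{1}^{(1)} = (4·1.842273 − 1.390051) / 3 = 1.993014
T_{2}^{(1)} = (4·1.949130 − 1.842273) / 3 = 1.984749
T_{2}^{(2)} = 1.984749 + (1.984749 − 1.993014)/15 = 1.984198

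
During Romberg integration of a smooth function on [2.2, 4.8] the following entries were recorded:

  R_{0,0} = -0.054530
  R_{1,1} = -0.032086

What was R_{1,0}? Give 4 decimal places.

From R_{1,1} = (4·R_{1,0} − R_{0,0})/3, solve for R_{1,0}:
4·R_{1,0} = 3·(-0.032086) + (-0.054530) = -0.150788
R_{1,0} = -0.037697

-0.0377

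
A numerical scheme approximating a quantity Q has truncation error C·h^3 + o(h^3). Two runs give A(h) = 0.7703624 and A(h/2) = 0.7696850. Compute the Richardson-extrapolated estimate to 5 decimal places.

The leading error scales as h^3; refining by a factor of 2 reduces it by 2^3 = 8.
Extrapolated value = (8·A(h/2) − A(h)) / (8 − 1)
= (8·0.7696850 − 0.7703624) / 7
= 5.3871176 / 7 = 0.7695882

0.76959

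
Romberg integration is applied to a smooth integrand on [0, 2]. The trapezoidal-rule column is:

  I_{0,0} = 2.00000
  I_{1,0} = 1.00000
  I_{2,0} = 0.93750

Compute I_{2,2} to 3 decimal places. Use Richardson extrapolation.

Richardson extrapolation on the trapezoidal column (denominator 4−1=3):
I_{1,1} = 1.00000 + (1.00000 − 2.00000)/3 = 0.66667
I_{2,1} = (4·0.93750 − 1.00000) / 3 = 0.91667
I_{2,2} = 0.91667 + (0.91667 − 0.66667)/15 = 0.93334

0.933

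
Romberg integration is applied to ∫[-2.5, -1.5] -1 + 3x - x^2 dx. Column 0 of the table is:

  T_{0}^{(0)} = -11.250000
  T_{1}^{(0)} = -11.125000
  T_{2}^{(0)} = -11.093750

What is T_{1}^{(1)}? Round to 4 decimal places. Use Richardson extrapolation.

T_{1}^{(1)} = (4·(-11.125000) − (-11.250000)) / 3 = -11.083333

-11.0833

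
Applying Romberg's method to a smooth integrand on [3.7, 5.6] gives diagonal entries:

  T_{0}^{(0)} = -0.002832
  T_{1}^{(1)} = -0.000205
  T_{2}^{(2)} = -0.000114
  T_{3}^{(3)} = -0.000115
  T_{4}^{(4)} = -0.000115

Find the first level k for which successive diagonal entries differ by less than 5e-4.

|T_{1}^{(1)} − T_{0}^{(0)}| = 0.002627 ≥ 5e-4
|T_{2}^{(2)} − T_{1}^{(1)}| = 0.000091 < 5e-4

k = 2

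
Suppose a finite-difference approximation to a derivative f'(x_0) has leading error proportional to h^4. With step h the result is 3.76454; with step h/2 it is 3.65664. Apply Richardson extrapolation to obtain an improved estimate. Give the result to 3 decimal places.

Extrapolated value = (16·A(h/2) − A(h)) / (16 − 1)
= (16·3.65664 − 3.76454) / 15
= 54.74170 / 15 = 3.64945

3.649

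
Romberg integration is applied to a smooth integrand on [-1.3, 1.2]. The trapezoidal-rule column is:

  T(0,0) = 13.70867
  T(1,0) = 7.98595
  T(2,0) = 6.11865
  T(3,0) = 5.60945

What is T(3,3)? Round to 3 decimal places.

T(1,1) = (4·7.98595 − 13.70867) / 3 = 6.07838
T(2,1) = (4·6.11865 − 7.98595) / 3 = 5.49622
T(3,1) = 5.60945 + (5.60945 − 6.11865)/3 = 5.43972
T(2,2) = (16·5.49622 − 6.07838) / 15 = 5.45741
T(3,2) = 5.43972 + (5.43972 − 5.49622)/15 = 5.43595
T(3,3) = (64·5.43595 − 5.45741) / 63 = 5.43561
(Column j=1 coincides with Simpson's rule on the same nodes.)

5.436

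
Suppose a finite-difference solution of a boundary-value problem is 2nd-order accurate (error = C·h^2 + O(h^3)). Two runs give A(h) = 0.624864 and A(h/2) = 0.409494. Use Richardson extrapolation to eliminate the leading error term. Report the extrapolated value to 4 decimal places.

0.3377

Extrapolated value = (4·A(h/2) − A(h)) / (4 − 1)
= (4·0.409494 − 0.624864) / 3
= 1.013112 / 3 = 0.337704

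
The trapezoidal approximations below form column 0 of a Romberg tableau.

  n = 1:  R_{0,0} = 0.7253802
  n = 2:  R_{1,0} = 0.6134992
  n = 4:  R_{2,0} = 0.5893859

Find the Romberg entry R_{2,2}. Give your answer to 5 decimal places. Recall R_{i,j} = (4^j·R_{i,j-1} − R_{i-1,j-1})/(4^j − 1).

0.58169

Richardson extrapolation on the trapezoidal column (denominator 4−1=3):
R_{1,1} = (4·0.6134992 − 0.7253802) / 3 = 0.5762055
R_{2,1} = 0.5893859 + (0.5893859 − 0.6134992)/3 = 0.5813481
R_{2,2} = 0.5813481 + (0.5813481 − 0.5762055)/15 = 0.5816909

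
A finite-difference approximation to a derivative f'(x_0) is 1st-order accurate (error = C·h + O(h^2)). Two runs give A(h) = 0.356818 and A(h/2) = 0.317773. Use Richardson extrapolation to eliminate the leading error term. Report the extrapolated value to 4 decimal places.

0.2787

The leading error scales as h; refining by a factor of 2 reduces it by 2^1 = 2.
Extrapolated value = (2·A(h/2) − A(h)) / (2 − 1)
= (2·0.317773 − 0.356818) / 1
= 0.278728 / 1 = 0.278728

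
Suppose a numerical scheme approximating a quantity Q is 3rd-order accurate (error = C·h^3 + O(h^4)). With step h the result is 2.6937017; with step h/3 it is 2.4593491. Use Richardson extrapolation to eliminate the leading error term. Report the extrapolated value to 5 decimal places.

2.45034

The leading error scales as h^3; refining by a factor of 3 reduces it by 3^3 = 27.
Extrapolated value = (27·A(h/3) − A(h)) / (27 − 1)
= (27·2.4593491 − 2.6937017) / 26
= 63.7087240 / 26 = 2.4503355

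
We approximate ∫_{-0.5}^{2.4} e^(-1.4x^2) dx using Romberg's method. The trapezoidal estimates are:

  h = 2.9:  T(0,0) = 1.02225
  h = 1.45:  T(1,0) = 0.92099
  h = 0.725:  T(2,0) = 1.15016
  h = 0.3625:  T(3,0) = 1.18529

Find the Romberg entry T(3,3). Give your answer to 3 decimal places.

1.194

T(1,1) = 0.92099 + (0.92099 − 1.02225)/3 = 0.88724
T(2,1) = (4·1.15016 − 0.92099) / 3 = 1.22655
T(3,1) = (4·1.18529 − 1.15016) / 3 = 1.19700
T(2,2) = (16·1.22655 − 0.88724) / 15 = 1.24917
T(3,2) = 1.19700 + (1.19700 − 1.22655)/15 = 1.19503
T(3,3) = 1.19503 + (1.19503 − 1.24917)/63 = 1.19417
(Column j=1 coincides with Simpson's rule on the same nodes.)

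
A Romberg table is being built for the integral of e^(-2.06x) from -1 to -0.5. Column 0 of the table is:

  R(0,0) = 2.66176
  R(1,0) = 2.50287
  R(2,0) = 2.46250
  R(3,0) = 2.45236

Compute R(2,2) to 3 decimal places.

Richardson extrapolation on the trapezoidal column (denominator 4−1=3):
R(1,1) = 2.50287 + (2.50287 − 2.66176)/3 = 2.44991
R(2,1) = 2.46250 + (2.46250 − 2.50287)/3 = 2.44904
R(2,2) = 2.44904 + (2.44904 − 2.44991)/15 = 2.44898

2.449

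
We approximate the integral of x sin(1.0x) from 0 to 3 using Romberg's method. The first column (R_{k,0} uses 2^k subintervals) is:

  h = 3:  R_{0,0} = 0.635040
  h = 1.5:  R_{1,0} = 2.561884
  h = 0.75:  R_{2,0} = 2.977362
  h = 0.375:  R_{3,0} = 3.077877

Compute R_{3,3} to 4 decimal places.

Richardson extrapolation on the trapezoidal column (denominator 4−1=3):
R_{1,1} = (4·2.561884 − 0.635040) / 3 = 3.204165
R_{2,1} = (4·2.977362 − 2.561884) / 3 = 3.115855
R_{3,1} = 3.077877 + (3.077877 − 2.977362)/3 = 3.111382
R_{2,2} = (16·3.115855 − 3.204165) / 15 = 3.109968
R_{3,2} = (16·3.111382 − 3.115855) / 15 = 3.111084
R_{3,3} = (64·3.111084 − 3.109968) / 63 = 3.111102

3.1111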